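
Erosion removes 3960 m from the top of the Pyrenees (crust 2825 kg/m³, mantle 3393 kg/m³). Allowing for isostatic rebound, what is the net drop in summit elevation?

663 m

Rebound u = e ρ_c/ρ_m = 3960 m × 2825/3393 = 3297 m.
Net surface drop = e − u = 3960 m − 3297 m = e (ρ_m − ρ_c)/ρ_m = 663 m.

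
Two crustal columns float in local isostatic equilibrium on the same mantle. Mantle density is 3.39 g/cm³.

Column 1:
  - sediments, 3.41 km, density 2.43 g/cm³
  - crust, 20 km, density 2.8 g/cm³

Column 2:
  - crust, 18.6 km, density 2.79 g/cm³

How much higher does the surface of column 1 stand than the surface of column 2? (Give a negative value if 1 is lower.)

1.15 km

For any compensation level in the mantle, the mantle terms cancel and isostasy reduces to e = (Σt_1 − Σt_2) − (Σ(ρt)_1 − Σ(ρt)_2) / ρ_m.
Σt_1 = 23.41 km; Σt_2 = 18.6 km; Σ(ρt)_1 = 64.2863; Σ(ρt)_2 = 51.894 (in km·g/cm³).
e = (23.41 − 18.6) − (64.2863 − 51.894) / 3.39 = 1.15 km.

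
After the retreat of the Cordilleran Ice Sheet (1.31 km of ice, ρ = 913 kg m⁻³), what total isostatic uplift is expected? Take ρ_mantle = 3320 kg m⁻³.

0.36 km

Removing the load lets mantle flow back in; uplift u satisfies ρ_ice t = ρ_m u.
u = t ρ_ice/ρ_m = 1.31 km × 913/3320 = 0.36 km.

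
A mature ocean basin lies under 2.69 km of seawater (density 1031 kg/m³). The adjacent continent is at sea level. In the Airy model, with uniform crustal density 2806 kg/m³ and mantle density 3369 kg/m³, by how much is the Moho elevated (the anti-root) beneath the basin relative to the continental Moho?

8.48 km

Balancing pressure at the compensation depth: replacing crust with seawater at the top is compensated by replacing crust with mantle at the base: d (ρ_c − ρ_w) = a (ρ_m − ρ_c).
a = d (ρ_c − ρ_w)/(ρ_m − ρ_c) = 2.69 km × 1775/563 = 8.48 km.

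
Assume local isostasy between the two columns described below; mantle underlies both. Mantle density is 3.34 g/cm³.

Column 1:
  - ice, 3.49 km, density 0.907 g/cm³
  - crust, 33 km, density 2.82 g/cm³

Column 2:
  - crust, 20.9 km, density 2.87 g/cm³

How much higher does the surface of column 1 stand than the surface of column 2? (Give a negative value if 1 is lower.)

For any compensation level in the mantle, the mantle terms cancel and isostasy reduces to e = (Σt_1 − Σt_2) − (Σ(ρt)_1 − Σ(ρt)_2) / ρ_m.
Σt_1 = 36.49 km; Σt_2 = 20.9 km; Σ(ρt)_1 = 96.22543; Σ(ρt)_2 = 59.983 (in km·g/cm³).
e = (36.49 − 20.9) − (96.22543 − 59.983) / 3.34 = 4.74 km.

4.74 km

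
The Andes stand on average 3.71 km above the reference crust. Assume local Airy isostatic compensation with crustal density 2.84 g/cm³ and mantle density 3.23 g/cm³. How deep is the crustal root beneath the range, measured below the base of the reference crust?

By Archimedes' principle applied to the lithosphere: the weight of the topography is balanced by the buoyancy of the root, ρ_c h = (ρ_m − ρ_c) r.
r = h · ρ_c / (ρ_m − ρ_c) = 3.71 km × 2.84 / (3.23 − 2.84) = 27 km.

27 km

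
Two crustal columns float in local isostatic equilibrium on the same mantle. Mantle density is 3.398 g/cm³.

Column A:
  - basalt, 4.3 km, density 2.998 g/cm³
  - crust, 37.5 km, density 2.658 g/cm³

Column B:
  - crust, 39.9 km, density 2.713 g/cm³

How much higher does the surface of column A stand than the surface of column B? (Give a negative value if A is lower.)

0.629 km

For any compensation level in the mantle, the mantle terms cancel and isostasy reduces to e = (Σt_A − Σt_B) − (Σ(ρt)_A − Σ(ρt)_B) / ρ_m.
Σt_A = 41.8 km; Σt_B = 39.9 km; Σ(ρt)_A = 112.5664; Σ(ρt)_B = 108.2487 (in km·g/cm³).
e = (41.8 − 39.9) − (112.5664 − 108.2487) / 3.398 = 0.629 km.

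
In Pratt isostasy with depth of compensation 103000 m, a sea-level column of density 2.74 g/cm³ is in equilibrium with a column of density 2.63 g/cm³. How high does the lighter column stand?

ρ_ref D = ρ (D + h) → h = D (ρ_ref − ρ)/ρ.
h = 103000 m × (2.74 − 2.63)/2.63 = 4310 m.

4310 m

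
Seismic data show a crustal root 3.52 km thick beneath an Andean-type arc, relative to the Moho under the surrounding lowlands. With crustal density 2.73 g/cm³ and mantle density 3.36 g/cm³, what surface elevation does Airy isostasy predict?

By Archimedes' principle applied to the lithosphere: ρ_c h = (ρ_m − ρ_c) r.
h = r (ρ_m − ρ_c) / ρ_c = 3.52 km × (3.36 − 2.73) / 2.73 = 0.812 km.

0.812 km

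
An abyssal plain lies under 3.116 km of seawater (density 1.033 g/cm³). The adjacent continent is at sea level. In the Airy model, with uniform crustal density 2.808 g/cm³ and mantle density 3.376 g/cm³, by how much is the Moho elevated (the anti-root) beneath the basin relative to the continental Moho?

9.74 km

By Archimedes' principle applied to the lithosphere: replacing crust with seawater at the top is compensated by replacing crust with mantle at the base: d (ρ_c − ρ_w) = a (ρ_m − ρ_c).
a = d (ρ_c − ρ_w)/(ρ_m − ρ_c) = 3.116 km × 1.775/0.568 = 9.74 km.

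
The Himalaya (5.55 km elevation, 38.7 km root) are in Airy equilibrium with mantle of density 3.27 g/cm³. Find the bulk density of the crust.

ρ_c h = (ρ_m − ρ_c) r → ρ_c (h + r) = ρ_m r → ρ_c = ρ_m r / (h + r).
ρ_c = 3.27 × 38.7 km / (5.55 km + 38.7 km) = 2.86 g/cm³.

2.86 g/cm³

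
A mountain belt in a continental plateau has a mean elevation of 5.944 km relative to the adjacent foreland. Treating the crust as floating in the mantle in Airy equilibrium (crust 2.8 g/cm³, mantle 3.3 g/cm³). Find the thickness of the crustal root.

In Airy isostatic equilibrium: the weight of the topography is balanced by the buoyancy of the root, ρ_c h = (ρ_m − ρ_c) r.
r = h · ρ_c / (ρ_m − ρ_c) = 5.944 km × 2.8 / (3.3 − 2.8) = 33.3 km.

33.3 km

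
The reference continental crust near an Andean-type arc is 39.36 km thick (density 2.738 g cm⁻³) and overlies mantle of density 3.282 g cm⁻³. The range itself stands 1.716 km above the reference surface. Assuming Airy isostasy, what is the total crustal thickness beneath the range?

Root depth r = h ρ_c / (ρ_m − ρ_c) = 1.716 km × 2.738 / 0.544 = 8.637 km.
Total thickness = T + h + r = 39.36 km + 1.716 km + 8.637 km = 49.7 km.

49.7 km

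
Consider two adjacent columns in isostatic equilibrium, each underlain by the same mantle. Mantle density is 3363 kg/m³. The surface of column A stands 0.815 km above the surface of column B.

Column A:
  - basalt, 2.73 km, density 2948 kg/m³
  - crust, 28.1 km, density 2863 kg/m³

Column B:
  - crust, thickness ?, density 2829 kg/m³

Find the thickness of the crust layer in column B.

Take the compensation level at the base of the deeper column (depth z_c below the surface of column A) and equate Σ ρ_i t_i down to z_c; mantle fills any gap and the z_c terms cancel.
Column A: 2.73×2948 + 28.1×2863 + (z_c − 30.83)×3363
Column B: 0.815×0 + x×2829 + (z_c − 0.815 − 0 − x)×3363
The z_c×3363 term appears on both sides and cancels. Collect the known terms of each column as K = Σ(ρt)_known − 3363 × (depth of known layers): K_A = 88498.34 − 3363×30.83 = −15182.95; K_B = 0 − 3363×(0.815 + 0) = −2740.845.
Balance: K_A = K_B − x×(3363 − 2829), so x = (K_B − K_A)/(3363 − 2829) = 12442.1/534 = 23.3 km.

23.3 km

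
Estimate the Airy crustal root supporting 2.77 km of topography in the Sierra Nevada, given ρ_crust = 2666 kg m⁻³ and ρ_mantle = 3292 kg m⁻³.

Equating mass per unit area of the two columns: the weight of the topography is balanced by the buoyancy of the root, ρ_c h = (ρ_m − ρ_c) r.
r = h · ρ_c / (ρ_m − ρ_c) = 2.77 km × 2666 / (3292 − 2666) = 11.8 km.

11.8 km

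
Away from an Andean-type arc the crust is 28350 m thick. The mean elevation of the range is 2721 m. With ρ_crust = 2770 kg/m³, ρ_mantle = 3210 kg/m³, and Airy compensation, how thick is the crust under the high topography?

Root depth r = h ρ_c / (ρ_m − ρ_c) = 2721 m × 2770 / 440 = 17130 m.
Total thickness = T + h + r = 28350 m + 2721 m + 17130 m = 48200 m.

48200 m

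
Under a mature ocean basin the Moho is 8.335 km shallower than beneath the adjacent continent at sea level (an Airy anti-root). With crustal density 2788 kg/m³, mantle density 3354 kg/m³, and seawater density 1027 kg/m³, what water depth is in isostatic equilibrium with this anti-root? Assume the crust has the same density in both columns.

Replacing a thickness d of crust by seawater at the top must be balanced by replacing crust with mantle at the base: d (ρ_c − ρ_w) = a (ρ_m − ρ_c).
d = a (ρ_m − ρ_c)/(ρ_c − ρ_w) = 8.335 km × 566/1761 = 2.68 km.

2.68 km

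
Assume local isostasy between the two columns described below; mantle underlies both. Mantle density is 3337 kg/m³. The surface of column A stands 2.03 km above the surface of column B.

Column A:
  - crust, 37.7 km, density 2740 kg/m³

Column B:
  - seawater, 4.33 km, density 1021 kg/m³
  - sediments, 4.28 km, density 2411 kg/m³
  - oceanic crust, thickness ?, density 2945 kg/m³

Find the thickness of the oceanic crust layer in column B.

4.44 km

Take the compensation level at the base of the deeper column (depth z_c below the surface of column A) and equate Σ ρ_i t_i down to z_c; mantle fills any gap and the z_c terms cancel.
Column A: 37.7×2740 + (z_c − 37.7)×3337
Column B: 2.03×0 + 4.33×1021 + 4.28×2411 + x×2945 + (z_c − 2.03 − 8.61 − x)×3337
The z_c×3337 term appears on both sides and cancels. Collect the known terms of each column as K = Σ(ρt)_known − 3337 × (depth of known layers): K_A = 103298 − 3337×37.7 = −22506.9; K_B = 14740.01 − 3337×(2.03 + 8.61) = −20765.67.
Balance: K_A = K_B − x×(3337 − 2945), so x = (K_B − K_A)/(3337 − 2945) = 1741.23/392 = 4.44 km.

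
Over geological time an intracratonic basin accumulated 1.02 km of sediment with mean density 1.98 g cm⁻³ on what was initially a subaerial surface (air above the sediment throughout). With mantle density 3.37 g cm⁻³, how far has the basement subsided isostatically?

Subaerial load: s = t ρ_sed / ρ_m = 1.02 km × 1.98/3.37 = 0.599 km.

0.599 km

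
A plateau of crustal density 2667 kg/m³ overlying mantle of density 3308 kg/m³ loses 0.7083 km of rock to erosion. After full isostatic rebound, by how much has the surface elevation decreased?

Rebound u = e ρ_c/ρ_m = 0.7083 km × 2667/3308 = 0.5711 km.
Net surface drop = e − u = 0.7083 km − 0.5711 km = e (ρ_m − ρ_c)/ρ_m = 0.137 km.

0.137 km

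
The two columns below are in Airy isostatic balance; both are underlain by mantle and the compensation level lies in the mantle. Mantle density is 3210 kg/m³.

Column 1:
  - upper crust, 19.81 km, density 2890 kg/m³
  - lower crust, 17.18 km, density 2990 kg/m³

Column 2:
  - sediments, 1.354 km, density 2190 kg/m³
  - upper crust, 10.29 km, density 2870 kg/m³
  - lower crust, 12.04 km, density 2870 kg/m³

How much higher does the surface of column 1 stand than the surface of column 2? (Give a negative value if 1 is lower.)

0.357 km

For any compensation level in the mantle, the mantle terms cancel and isostasy reduces to e = (Σt_1 − Σt_2) − (Σ(ρt)_1 − Σ(ρt)_2) / ρ_m.
Σt_1 = 36.99 km; Σt_2 = 23.684 km; Σ(ρt)_1 = 108619.1; Σ(ρt)_2 = 67052.36 (in km·kg/m³).
e = (36.99 − 23.684) − (108619.1 − 67052.36) / 3210 = 0.357 km.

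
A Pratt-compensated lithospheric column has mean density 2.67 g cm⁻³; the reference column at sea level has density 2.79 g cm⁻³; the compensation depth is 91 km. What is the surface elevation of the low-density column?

4.09 km

ρ_ref D = ρ (D + h) → h = D (ρ_ref − ρ)/ρ.
h = 91 km × (2.79 − 2.67)/2.67 = 4.09 km.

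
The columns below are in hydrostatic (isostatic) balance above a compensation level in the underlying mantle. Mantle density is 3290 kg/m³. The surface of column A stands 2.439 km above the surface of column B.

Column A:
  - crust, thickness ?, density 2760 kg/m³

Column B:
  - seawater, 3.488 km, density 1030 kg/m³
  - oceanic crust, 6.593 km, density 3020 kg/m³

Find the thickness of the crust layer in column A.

33.4 km

Take the compensation level at the base of the deeper column (depth z_c below the surface of column A) and equate Σ ρ_i t_i down to z_c; mantle fills any gap and the z_c terms cancel.
Column A: x×2760 + (z_c − 0 − x)×3290
Column B: 2.439×0 + 3.488×1030 + 6.593×3020 + (z_c − 2.439 − 10.081)×3290
The z_c×3290 term appears on both sides and cancels. Collect the known terms of each column as K = Σ(ρt)_known − 3290 × (depth of known layers): K_A = 0 − 3290×0 = 0; K_B = 23503.5 − 3290×(2.439 + 10.081) = −17687.3.
Balance: K_A − x×(3290 − 2760) = K_B, so x = (K_A − K_B)/(3290 − 2760) = 17687.3/530 = 33.4 km.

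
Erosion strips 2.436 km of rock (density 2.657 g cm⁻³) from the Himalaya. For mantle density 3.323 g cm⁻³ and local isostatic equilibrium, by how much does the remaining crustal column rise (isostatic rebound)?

1.95 km

Unloading: uplift u = e ρ_c/ρ_m = 2.436 km × 2.657/3.323 = 1.95 km.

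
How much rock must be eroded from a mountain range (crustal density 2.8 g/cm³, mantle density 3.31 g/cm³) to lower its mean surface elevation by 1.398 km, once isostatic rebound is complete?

9.07 km

Net drop Δ = e − u = e − e ρ_c/ρ_m = e (ρ_m − ρ_c)/ρ_m.
e = Δ ρ_m/(ρ_m − ρ_c) = 1.398 km × 3.31/0.51 = 9.07 km.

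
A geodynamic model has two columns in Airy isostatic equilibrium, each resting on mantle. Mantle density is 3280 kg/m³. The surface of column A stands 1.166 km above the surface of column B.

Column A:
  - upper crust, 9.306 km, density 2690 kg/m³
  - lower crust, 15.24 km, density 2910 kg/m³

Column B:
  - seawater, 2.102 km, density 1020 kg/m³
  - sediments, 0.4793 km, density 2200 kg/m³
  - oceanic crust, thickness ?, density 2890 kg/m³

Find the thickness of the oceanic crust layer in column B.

5.22 km

Take the compensation level at the base of the deeper column (depth z_c below the surface of column A) and equate Σ ρ_i t_i down to z_c; mantle fills any gap and the z_c terms cancel.
Column A: 9.306×2690 + 15.24×2910 + (z_c − 24.546)×3280
Column B: 1.166×0 + 2.102×1020 + 0.4793×2200 + x×2890 + (z_c − 1.166 − 2.5813 − x)×3280
The z_c×3280 term appears on both sides and cancels. Collect the known terms of each column as K = Σ(ρt)_known − 3280 × (depth of known layers): K_A = 69381.54 − 3280×24.546 = −11129.34; K_B = 3198.5 − 3280×(1.166 + 2.5813) = −9092.644.
Balance: K_A = K_B − x×(3280 − 2890), so x = (K_B − K_A)/(3280 − 2890) = 2036.7/390 = 5.22 km.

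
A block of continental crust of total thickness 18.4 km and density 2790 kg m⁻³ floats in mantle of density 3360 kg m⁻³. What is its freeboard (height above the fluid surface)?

Floating equilibrium: submerged depth d = t ρ_obj/ρ_fluid = 18.4 km × 2790/3360 = 15.28 km.
Freeboard = t − d = 18.4 km − 15.28 km = 3.12 km.

3.12 km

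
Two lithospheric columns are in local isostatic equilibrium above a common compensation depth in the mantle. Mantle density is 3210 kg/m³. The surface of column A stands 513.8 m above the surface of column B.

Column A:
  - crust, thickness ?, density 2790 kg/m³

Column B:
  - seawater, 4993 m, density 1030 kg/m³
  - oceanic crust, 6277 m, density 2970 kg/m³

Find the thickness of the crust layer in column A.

Take the compensation level at the base of the deeper column (depth z_c below the surface of column A) and equate Σ ρ_i t_i down to z_c; mantle fills any gap and the z_c terms cancel.
Column A: x×2790 + (z_c − 0 − x)×3210
Column B: 513.8×0 + 4993×1030 + 6277×2970 + (z_c − 513.8 − 11270)×3210
The z_c×3210 term appears on both sides and cancels. Collect the known terms of each column as K = Σ(ρt)_known − 3210 × (depth of known layers): K_A = 0 − 3210×0 = 0; K_B = 23785480 − 3210×(513.8 + 11270) = −14040518.
Balance: K_A − x×(3210 − 2790) = K_B, so x = (K_A − K_B)/(3210 − 2790) = 14040500/420 = 33400 m.

33400 m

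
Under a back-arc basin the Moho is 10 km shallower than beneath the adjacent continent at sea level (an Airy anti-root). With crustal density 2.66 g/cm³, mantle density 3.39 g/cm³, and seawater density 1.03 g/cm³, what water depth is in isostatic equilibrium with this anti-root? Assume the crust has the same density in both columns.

4.48 km

Replacing a thickness d of crust by seawater at the top must be balanced by replacing crust with mantle at the base: d (ρ_c − ρ_w) = a (ρ_m − ρ_c).
d = a (ρ_m − ρ_c)/(ρ_c − ρ_w) = 10 km × 0.73/1.63 = 4.48 km.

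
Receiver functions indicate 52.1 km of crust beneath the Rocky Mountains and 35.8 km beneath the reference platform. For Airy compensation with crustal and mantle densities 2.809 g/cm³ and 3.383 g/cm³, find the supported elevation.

Excess crust Δ = 52.1 km − 35.8 km = 16.3 km, split between elevation h and root r with h + r = Δ.
Airy balance ρ_c h = (ρ_m − ρ_c) r gives r = h ρ_c/(ρ_m − ρ_c), so h (1 + ρ_c/(ρ_m − ρ_c)) = Δ, i.e. h = Δ (ρ_m − ρ_c)/ρ_m.
h = 16.3 km × 0.574/3.383 = 2.77 km.

2.77 km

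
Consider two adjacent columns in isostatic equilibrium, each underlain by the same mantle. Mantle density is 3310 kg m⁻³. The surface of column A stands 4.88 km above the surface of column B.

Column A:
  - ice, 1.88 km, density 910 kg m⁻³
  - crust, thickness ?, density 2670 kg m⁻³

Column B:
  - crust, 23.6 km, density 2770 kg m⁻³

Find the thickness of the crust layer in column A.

38.1 km

Take the compensation level at the base of the deeper column (depth z_c below the surface of column A) and equate Σ ρ_i t_i down to z_c; mantle fills any gap and the z_c terms cancel.
Column A: 1.88×910 + x×2670 + (z_c − 1.88 − x)×3310
Column B: 4.88×0 + 23.6×2770 + (z_c − 4.88 − 23.6)×3310
The z_c×3310 term appears on both sides and cancels. Collect the known terms of each column as K = Σ(ρt)_known − 3310 × (depth of known layers): K_A = 1710.8 − 3310×1.88 = −4512; K_B = 65372 − 3310×(4.88 + 23.6) = −28896.8.
Balance: K_A − x×(3310 − 2670) = K_B, so x = (K_A − K_B)/(3310 − 2670) = 24384.8/640 = 38.1 km.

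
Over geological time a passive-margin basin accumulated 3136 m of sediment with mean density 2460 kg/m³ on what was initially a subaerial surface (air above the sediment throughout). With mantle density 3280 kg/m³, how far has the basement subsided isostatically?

Subaerial load: s = t ρ_sed / ρ_m = 3136 m × 2460/3280 = 2350 m.

2350 m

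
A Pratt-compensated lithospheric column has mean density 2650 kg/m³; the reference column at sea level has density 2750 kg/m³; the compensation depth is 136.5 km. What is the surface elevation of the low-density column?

5.15 km

ρ_ref D = ρ (D + h) → h = D (ρ_ref − ρ)/ρ.
h = 136.5 km × (2750 − 2650)/2650 = 5.15 km.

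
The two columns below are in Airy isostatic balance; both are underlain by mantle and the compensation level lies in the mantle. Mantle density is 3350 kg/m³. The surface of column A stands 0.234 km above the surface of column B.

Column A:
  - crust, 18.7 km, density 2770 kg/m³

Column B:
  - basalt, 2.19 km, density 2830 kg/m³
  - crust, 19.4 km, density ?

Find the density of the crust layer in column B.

2890 kg/m³

Take the compensation level at the base of the deeper column (depth z_c below the surface of column A) and equate Σ ρ_i t_i down to z_c; mantle fills any gap and the z_c terms cancel.
Column A: 18.7×2770 + (z_c − 18.7)×3350
Column B: 0.234×0 + 2.19×2830 + 19.4×ρ + (z_c − 0.234 − 21.59)×3350
The z_c×3350 term appears on both sides and cancels. Collect the known terms of each column as K = Σ(ρt)_known − 3350 × (depth of known layers): K_A = 51799 − 3350×18.7 = −10846; K_B = 6197.7 − 3350×(0.234 + 21.59) = −66912.7.
Balance: K_A = K_B + 19.4×ρ, so ρ = (K_A − K_B)/19.4 = 56066.7/19.4 = 2890 kg/m³.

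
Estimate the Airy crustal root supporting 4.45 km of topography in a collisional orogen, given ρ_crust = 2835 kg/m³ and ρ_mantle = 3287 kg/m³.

27.9 km

In Airy isostatic equilibrium: the weight of the topography is balanced by the buoyancy of the root, ρ_c h = (ρ_m − ρ_c) r.
r = h · ρ_c / (ρ_m − ρ_c) = 4.45 km × 2835 / (3287 − 2835) = 27.9 km.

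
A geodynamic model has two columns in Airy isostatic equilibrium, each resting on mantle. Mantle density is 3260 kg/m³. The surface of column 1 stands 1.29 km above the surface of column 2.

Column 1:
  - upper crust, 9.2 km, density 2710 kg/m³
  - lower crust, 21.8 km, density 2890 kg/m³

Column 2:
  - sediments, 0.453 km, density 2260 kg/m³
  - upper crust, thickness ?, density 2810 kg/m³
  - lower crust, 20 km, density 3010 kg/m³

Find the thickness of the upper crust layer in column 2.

7.71 km

Take the compensation level at the base of the deeper column (depth z_c below the surface of column 1) and equate Σ ρ_i t_i down to z_c; mantle fills any gap and the z_c terms cancel.
Column 1: 9.2×2710 + 21.8×2890 + (z_c − 31)×3260
Column 2: 1.29×0 + 0.453×2260 + x×2810 + 20×3010 + (z_c − 1.29 − 20.453 − x)×3260
The z_c×3260 term appears on both sides and cancels. Collect the known terms of each column as K = Σ(ρt)_known − 3260 × (depth of known layers): K_1 = 87934 − 3260×31 = −13126; K_2 = 61223.78 − 3260×(1.29 + 20.453) = −9658.4.
Balance: K_1 = K_2 − x×(3260 − 2810), so x = (K_2 − K_1)/(3260 − 2810) = 3467.6/450 = 7.71 km.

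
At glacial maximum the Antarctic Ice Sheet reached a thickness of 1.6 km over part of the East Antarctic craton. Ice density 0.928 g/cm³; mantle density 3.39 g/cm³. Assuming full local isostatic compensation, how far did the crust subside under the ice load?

0.438 km

Equating mass per unit area of the two columns: the ice load ρ_ice t is balanced by mantle displaced below, ρ_m s.
s = t ρ_ice / ρ_m = 1.6 km × 0.928/3.39 = 0.438 km.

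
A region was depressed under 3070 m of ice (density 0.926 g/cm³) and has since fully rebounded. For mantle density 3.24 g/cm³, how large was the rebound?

Removing the load lets mantle flow back in; uplift u satisfies ρ_ice t = ρ_m u.
u = t ρ_ice/ρ_m = 3070 m × 0.926/3.24 = 877 m.

877 m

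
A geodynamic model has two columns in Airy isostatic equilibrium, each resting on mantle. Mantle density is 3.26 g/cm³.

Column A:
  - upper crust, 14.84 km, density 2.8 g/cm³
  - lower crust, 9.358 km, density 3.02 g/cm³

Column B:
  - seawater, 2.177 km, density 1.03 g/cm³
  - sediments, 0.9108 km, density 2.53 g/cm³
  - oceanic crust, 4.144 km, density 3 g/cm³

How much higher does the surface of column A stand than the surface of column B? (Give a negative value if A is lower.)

0.759 km

For any compensation level in the mantle, the mantle terms cancel and isostasy reduces to e = (Σt_A − Σt_B) − (Σ(ρt)_A − Σ(ρt)_B) / ρ_m.
Σt_A = 24.198 km; Σt_B = 7.2318 km; Σ(ρt)_A = 69.81316; Σ(ρt)_B = 16.978634 (in km·g/cm³).
e = (24.198 − 7.2318) − (69.81316 − 16.978634) / 3.26 = 0.759 km.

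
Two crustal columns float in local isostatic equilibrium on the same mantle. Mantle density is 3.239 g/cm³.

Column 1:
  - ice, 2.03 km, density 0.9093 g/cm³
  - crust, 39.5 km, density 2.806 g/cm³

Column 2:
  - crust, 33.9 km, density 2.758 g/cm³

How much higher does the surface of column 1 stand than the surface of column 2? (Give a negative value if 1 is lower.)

For any compensation level in the mantle, the mantle terms cancel and isostasy reduces to e = (Σt_1 − Σt_2) − (Σ(ρt)_1 − Σ(ρt)_2) / ρ_m.
Σt_1 = 41.53 km; Σt_2 = 33.9 km; Σ(ρt)_1 = 112.682879; Σ(ρt)_2 = 93.4962 (in km·g/cm³).
e = (41.53 − 33.9) − (112.682879 − 93.4962) / 3.239 = 1.71 km.

1.71 km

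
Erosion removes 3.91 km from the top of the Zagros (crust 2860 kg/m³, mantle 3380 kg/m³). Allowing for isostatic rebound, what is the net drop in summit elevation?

Rebound u = e ρ_c/ρ_m = 3.91 km × 2860/3380 = 3.308 km.
Net surface drop = e − u = 3.91 km − 3.308 km = e (ρ_m − ρ_c)/ρ_m = 0.602 km.

0.602 km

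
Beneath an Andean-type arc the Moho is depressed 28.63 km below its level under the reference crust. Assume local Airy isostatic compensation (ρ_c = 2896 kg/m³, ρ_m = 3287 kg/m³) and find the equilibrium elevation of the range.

In Airy isostatic equilibrium: ρ_c h = (ρ_m − ρ_c) r.
h = r (ρ_m − ρ_c) / ρ_c = 28.63 km × (3287 − 2896) / 2896 = 3.87 km.

3.87 km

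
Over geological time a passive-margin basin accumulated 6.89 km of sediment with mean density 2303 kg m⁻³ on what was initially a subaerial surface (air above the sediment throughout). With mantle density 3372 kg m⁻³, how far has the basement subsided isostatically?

4.71 km

Subaerial load: s = t ρ_sed / ρ_m = 6.89 km × 2303/3372 = 4.71 km.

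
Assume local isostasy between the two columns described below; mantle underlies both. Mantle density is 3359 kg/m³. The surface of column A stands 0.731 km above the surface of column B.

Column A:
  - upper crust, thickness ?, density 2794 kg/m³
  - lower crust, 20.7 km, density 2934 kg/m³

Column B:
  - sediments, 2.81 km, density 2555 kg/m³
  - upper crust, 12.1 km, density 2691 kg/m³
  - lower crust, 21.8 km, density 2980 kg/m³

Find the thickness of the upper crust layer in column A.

21.7 km

Take the compensation level at the base of the deeper column (depth z_c below the surface of column A) and equate Σ ρ_i t_i down to z_c; mantle fills any gap and the z_c terms cancel.
Column A: x×2794 + 20.7×2934 + (z_c − 20.7 − x)×3359
Column B: 0.731×0 + 2.81×2555 + 12.1×2691 + 21.8×2980 + (z_c − 0.731 − 36.71)×3359
The z_c×3359 term appears on both sides and cancels. Collect the known terms of each column as K = Σ(ρt)_known − 3359 × (depth of known layers): K_A = 60733.8 − 3359×20.7 = −8797.5; K_B = 104704.65 − 3359×(0.731 + 36.71) = −21059.669.
Balance: K_A − x×(3359 − 2794) = K_B, so x = (K_A − K_B)/(3359 − 2794) = 12262.2/565 = 21.7 km.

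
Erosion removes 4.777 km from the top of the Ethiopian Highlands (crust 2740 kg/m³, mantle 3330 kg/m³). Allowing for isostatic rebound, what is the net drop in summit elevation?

0.846 km

Rebound u = e ρ_c/ρ_m = 4.777 km × 2740/3330 = 3.931 km.
Net surface drop = e − u = 4.777 km − 3.931 km = e (ρ_m − ρ_c)/ρ_m = 0.846 km.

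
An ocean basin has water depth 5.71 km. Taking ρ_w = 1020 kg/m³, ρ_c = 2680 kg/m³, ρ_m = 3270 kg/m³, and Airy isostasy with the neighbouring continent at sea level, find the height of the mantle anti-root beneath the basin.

Isostatic balance requires: replacing crust with seawater at the top is compensated by replacing crust with mantle at the base: d (ρ_c − ρ_w) = a (ρ_m − ρ_c).
a = d (ρ_c − ρ_w)/(ρ_m − ρ_c) = 5.71 km × 1660/590 = 16.1 km.

16.1 km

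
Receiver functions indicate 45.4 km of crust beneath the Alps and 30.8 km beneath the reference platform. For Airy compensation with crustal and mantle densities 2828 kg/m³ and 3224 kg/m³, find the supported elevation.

Excess crust Δ = 45.4 km − 30.8 km = 14.6 km, split between elevation h and root r with h + r = Δ.
Airy balance ρ_c h = (ρ_m − ρ_c) r gives r = h ρ_c/(ρ_m − ρ_c), so h (1 + ρ_c/(ρ_m − ρ_c)) = Δ, i.e. h = Δ (ρ_m − ρ_c)/ρ_m.
h = 14.6 km × 396/3224 = 1.79 km.

1.79 km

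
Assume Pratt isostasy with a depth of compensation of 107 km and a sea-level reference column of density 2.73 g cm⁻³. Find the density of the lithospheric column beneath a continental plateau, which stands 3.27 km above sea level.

2.65 g cm⁻³

Pratt balance: ρ_ref D = ρ (D + h).
ρ = ρ_ref D/(D + h) = 2.73 × 107 km/(107 km + 3.27 km) = 2.65 g cm⁻³.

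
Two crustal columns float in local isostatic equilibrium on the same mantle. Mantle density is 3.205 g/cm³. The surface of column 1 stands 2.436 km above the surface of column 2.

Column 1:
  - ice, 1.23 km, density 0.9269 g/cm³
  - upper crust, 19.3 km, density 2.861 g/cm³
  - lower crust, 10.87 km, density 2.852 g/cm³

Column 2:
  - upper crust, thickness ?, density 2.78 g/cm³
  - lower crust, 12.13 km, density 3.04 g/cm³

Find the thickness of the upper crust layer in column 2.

Take the compensation level at the base of the deeper column (depth z_c below the surface of column 1) and equate Σ ρ_i t_i down to z_c; mantle fills any gap and the z_c terms cancel.
Column 1: 1.23×0.9269 + 19.3×2.861 + 10.87×2.852 + (z_c − 31.4)×3.205
Column 2: 2.436×0 + x×2.78 + 12.13×3.04 + (z_c − 2.436 − 12.13 − x)×3.205
The z_c×3.205 term appears on both sides and cancels. Collect the known terms of each column as K = Σ(ρt)_known − 3.205 × (depth of known layers): K_1 = 87.358627 − 3.205×31.4 = −13.278373; K_2 = 36.8752 − 3.205×(2.436 + 12.13) = −9.80883.
Balance: K_1 = K_2 − x×(3.205 − 2.78), so x = (K_2 − K_1)/(3.205 − 2.78) = 3.46954/0.425 = 8.16 km.

8.16 km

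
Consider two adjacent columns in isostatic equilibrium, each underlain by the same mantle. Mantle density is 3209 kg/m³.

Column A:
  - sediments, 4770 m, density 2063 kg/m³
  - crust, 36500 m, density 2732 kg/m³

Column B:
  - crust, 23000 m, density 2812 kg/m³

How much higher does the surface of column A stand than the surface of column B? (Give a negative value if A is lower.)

For any compensation level in the mantle, the mantle terms cancel and isostasy reduces to e = (Σt_A − Σt_B) − (Σ(ρt)_A − Σ(ρt)_B) / ρ_m.
Σt_A = 41270 m; Σt_B = 23000 m; Σ(ρt)_A = 109558510; Σ(ρt)_B = 64676000 (in m·kg/m³).
e = (41270 − 23000) − (109558510 − 64676000) / 3209 = 4280 m.

4280 m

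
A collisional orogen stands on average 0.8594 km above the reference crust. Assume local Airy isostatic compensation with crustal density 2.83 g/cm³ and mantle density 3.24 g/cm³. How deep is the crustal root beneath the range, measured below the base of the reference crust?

By Archimedes' principle applied to the lithosphere: the weight of the topography is balanced by the buoyancy of the root, ρ_c h = (ρ_m − ρ_c) r.
r = h · ρ_c / (ρ_m − ρ_c) = 0.8594 km × 2.83 / (3.24 − 2.83) = 5.93 km.

5.93 km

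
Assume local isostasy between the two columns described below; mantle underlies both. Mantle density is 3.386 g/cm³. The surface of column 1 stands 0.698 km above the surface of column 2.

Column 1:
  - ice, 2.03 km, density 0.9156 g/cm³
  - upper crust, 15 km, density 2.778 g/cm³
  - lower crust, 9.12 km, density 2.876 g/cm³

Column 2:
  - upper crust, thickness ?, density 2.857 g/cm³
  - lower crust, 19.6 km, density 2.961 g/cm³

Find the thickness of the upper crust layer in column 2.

Take the compensation level at the base of the deeper column (depth z_c below the surface of column 1) and equate Σ ρ_i t_i down to z_c; mantle fills any gap and the z_c terms cancel.
Column 1: 2.03×0.9156 + 15×2.778 + 9.12×2.876 + (z_c − 26.15)×3.386
Column 2: 0.698×0 + x×2.857 + 19.6×2.961 + (z_c − 0.698 − 19.6 − x)×3.386
The z_c×3.386 term appears on both sides and cancels. Collect the known terms of each column as K = Σ(ρt)_known − 3.386 × (depth of known layers): K_1 = 69.757788 − 3.386×26.15 = −18.786112; K_2 = 58.0356 − 3.386×(0.698 + 19.6) = −10.693428.
Balance: K_1 = K_2 − x×(3.386 − 2.857), so x = (K_2 − K_1)/(3.386 − 2.857) = 8.09268/0.529 = 15.3 km.

15.3 km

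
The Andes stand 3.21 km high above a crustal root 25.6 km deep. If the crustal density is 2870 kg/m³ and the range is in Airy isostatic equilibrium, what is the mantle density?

3230 kg/m³

Airy balance: ρ_c h = (ρ_m − ρ_c) r → ρ_m = ρ_c (1 + h/r).
ρ_m = 2870 × (1 + 3.21 km/25.6 km) = 3230 kg/m³.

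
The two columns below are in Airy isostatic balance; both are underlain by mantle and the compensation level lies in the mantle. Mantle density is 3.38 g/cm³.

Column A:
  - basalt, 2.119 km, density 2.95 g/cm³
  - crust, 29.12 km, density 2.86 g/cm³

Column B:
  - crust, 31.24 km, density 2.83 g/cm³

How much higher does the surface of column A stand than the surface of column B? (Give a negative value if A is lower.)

For any compensation level in the mantle, the mantle terms cancel and isostasy reduces to e = (Σt_A − Σt_B) − (Σ(ρt)_A − Σ(ρt)_B) / ρ_m.
Σt_A = 31.239 km; Σt_B = 31.24 km; Σ(ρt)_A = 89.53425; Σ(ρt)_B = 88.4092 (in km·g/cm³).
e = (31.239 − 31.24) − (89.53425 − 88.4092) / 3.38 = −0.334 km.

−0.334 km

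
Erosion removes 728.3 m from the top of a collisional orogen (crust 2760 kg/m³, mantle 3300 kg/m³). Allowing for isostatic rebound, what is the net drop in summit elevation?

119 m

Rebound u = e ρ_c/ρ_m = 728.3 m × 2760/3300 = 609.1 m.
Net surface drop = e − u = 728.3 m − 609.1 m = e (ρ_m − ρ_c)/ρ_m = 119 m.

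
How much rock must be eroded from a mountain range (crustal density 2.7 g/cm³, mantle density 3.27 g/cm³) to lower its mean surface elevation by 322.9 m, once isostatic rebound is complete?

1850 m

Net drop Δ = e − u = e − e ρ_c/ρ_m = e (ρ_m − ρ_c)/ρ_m.
e = Δ ρ_m/(ρ_m − ρ_c) = 322.9 m × 3.27/0.57 = 1850 m.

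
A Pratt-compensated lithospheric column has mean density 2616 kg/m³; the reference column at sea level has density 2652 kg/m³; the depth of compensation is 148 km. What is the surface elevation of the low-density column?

ρ_ref D = ρ (D + h) → h = D (ρ_ref − ρ)/ρ.
h = 148 km × (2652 − 2616)/2616 = 2.04 km.

2.04 km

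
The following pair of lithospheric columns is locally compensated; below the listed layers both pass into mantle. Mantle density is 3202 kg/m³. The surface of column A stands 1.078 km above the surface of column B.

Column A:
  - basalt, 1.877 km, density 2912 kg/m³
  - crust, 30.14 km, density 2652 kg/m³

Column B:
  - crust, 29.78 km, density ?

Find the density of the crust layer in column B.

2740 kg/m³

Take the compensation level at the base of the deeper column (depth z_c below the surface of column A) and equate Σ ρ_i t_i down to z_c; mantle fills any gap and the z_c terms cancel.
Column A: 1.877×2912 + 30.14×2652 + (z_c − 32.017)×3202
Column B: 1.078×0 + 29.78×ρ + (z_c − 1.078 − 29.78)×3202
The z_c×3202 term appears on both sides and cancels. Collect the known terms of each column as K = Σ(ρt)_known − 3202 × (depth of known layers): K_A = 85397.104 − 3202×32.017 = −17121.33; K_B = 0 − 3202×(1.078 + 29.78) = −98807.316.
Balance: K_A = K_B + 29.78×ρ, so ρ = (K_A − K_B)/29.78 = 81686/29.78 = 2740 kg/m³.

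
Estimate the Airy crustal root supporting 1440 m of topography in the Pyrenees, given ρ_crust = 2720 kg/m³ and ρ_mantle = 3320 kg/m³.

Equating mass per unit area of the two columns: the weight of the topography is balanced by the buoyancy of the root, ρ_c h = (ρ_m − ρ_c) r.
r = h · ρ_c / (ρ_m − ρ_c) = 1440 m × 2720 / (3320 − 2720) = 6530 m.

6530 m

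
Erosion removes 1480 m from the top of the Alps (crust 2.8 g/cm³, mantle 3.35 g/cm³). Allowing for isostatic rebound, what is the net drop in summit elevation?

Rebound u = e ρ_c/ρ_m = 1480 m × 2.8/3.35 = 1237 m.
Net surface drop = e − u = 1480 m − 1237 m = e (ρ_m − ρ_c)/ρ_m = 243 m.

243 m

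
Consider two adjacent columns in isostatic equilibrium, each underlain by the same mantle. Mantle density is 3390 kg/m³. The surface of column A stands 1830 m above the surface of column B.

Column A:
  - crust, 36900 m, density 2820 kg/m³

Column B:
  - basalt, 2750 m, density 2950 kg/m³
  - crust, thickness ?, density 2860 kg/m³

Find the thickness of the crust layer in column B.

Take the compensation level at the base of the deeper column (depth z_c below the surface of column A) and equate Σ ρ_i t_i down to z_c; mantle fills any gap and the z_c terms cancel.
Column A: 36900×2820 + (z_c − 36900)×3390
Column B: 1830×0 + 2750×2950 + x×2860 + (z_c − 1830 − 2750 − x)×3390
The z_c×3390 term appears on both sides and cancels. Collect the known terms of each column as K = Σ(ρt)_known − 3390 × (depth of known layers): K_A = 104058000 − 3390×36900 = −21033000; K_B = 8112500 − 3390×(1830 + 2750) = −7413700.
Balance: K_A = K_B − x×(3390 − 2860), so x = (K_B − K_A)/(3390 − 2860) = 13619300/530 = 25700 m.

25700 m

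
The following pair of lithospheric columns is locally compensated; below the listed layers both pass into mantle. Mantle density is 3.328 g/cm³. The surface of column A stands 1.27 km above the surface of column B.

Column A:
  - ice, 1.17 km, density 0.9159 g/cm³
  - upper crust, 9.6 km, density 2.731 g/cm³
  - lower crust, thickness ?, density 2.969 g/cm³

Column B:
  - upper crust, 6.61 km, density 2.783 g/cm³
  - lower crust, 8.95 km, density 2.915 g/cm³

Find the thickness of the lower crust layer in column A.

8.28 km

Take the compensation level at the base of the deeper column (depth z_c below the surface of column A) and equate Σ ρ_i t_i down to z_c; mantle fills any gap and the z_c terms cancel.
Column A: 1.17×0.9159 + 9.6×2.731 + x×2.969 + (z_c − 10.77 − x)×3.328
Column B: 1.27×0 + 6.61×2.783 + 8.95×2.915 + (z_c − 1.27 − 15.56)×3.328
The z_c×3.328 term appears on both sides and cancels. Collect the known terms of each column as K = Σ(ρt)_known − 3.328 × (depth of known layers): K_A = 27.289203 − 3.328×10.77 = −8.553357; K_B = 44.48488 − 3.328×(1.27 + 15.56) = −11.52536.
Balance: K_A − x×(3.328 − 2.969) = K_B, so x = (K_A − K_B)/(3.328 − 2.969) = 2.972/0.359 = 8.28 km.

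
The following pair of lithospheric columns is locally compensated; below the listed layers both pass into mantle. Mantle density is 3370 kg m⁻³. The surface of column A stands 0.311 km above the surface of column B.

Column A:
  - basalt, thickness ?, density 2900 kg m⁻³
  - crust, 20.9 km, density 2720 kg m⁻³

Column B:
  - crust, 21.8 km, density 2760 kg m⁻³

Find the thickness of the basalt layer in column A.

Take the compensation level at the base of the deeper column (depth z_c below the surface of column A) and equate Σ ρ_i t_i down to z_c; mantle fills any gap and the z_c terms cancel.
Column A: x×2900 + 20.9×2720 + (z_c − 20.9 − x)×3370
Column B: 0.311×0 + 21.8×2760 + (z_c − 0.311 − 21.8)×3370
The z_c×3370 term appears on both sides and cancels. Collect the known terms of each column as K = Σ(ρt)_known − 3370 × (depth of known layers): K_A = 56848 − 3370×20.9 = −13585; K_B = 60168 − 3370×(0.311 + 21.8) = −14346.07.
Balance: K_A − x×(3370 − 2900) = K_B, so x = (K_A − K_B)/(3370 − 2900) = 761.07/470 = 1.62 km.

1.62 km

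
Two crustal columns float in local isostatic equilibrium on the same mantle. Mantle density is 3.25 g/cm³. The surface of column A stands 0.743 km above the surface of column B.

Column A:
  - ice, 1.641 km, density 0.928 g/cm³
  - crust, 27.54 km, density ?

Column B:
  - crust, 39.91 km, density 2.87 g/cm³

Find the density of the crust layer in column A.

2.75 g/cm³

Take the compensation level at the base of the deeper column (depth z_c below the surface of column A) and equate Σ ρ_i t_i down to z_c; mantle fills any gap and the z_c terms cancel.
Column A: 1.641×0.928 + 27.54×ρ + (z_c − 29.181)×3.25
Column B: 0.743×0 + 39.91×2.87 + (z_c − 0.743 − 39.91)×3.25
The z_c×3.25 term appears on both sides and cancels. Collect the known terms of each column as K = Σ(ρt)_known − 3.25 × (depth of known layers): K_A = 1.522848 − 3.25×29.181 = −93.315402; K_B = 114.5417 − 3.25×(0.743 + 39.91) = −17.58055.
Balance: K_A + 27.54×ρ = K_B, so ρ = (K_B − K_A)/27.54 = 75.7349/27.54 = 2.75 g/cm³.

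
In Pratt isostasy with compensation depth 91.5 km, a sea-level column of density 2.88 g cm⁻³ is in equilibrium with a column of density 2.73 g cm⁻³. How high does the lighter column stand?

5.03 km

ρ_ref D = ρ (D + h) → h = D (ρ_ref − ρ)/ρ.
h = 91.5 km × (2.88 − 2.73)/2.73 = 5.03 km.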